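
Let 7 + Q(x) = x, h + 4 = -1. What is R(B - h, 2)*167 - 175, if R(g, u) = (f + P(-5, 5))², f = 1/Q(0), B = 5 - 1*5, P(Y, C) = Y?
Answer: 207857/49 ≈ 4242.0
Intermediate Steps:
h = -5 (h = -4 - 1 = -5)
B = 0 (B = 5 - 5 = 0)
Q(x) = -7 + x
f = -⅐ (f = 1/(-7 + 0) = 1/(-7) = -⅐ ≈ -0.14286)
R(g, u) = 1296/49 (R(g, u) = (-⅐ - 5)² = (-36/7)² = 1296/49)
R(B - h, 2)*167 - 175 = (1296/49)*167 - 175 = 216432/49 - 175 = 207857/49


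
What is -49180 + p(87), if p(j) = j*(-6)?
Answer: -49702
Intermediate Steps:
p(j) = -6*j
-49180 + p(87) = -49180 - 6*87 = -49180 - 522 = -49702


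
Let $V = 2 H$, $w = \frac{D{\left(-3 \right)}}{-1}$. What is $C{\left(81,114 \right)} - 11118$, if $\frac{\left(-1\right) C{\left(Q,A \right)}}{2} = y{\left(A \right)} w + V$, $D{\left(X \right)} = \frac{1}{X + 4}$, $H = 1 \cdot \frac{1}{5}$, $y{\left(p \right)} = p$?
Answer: $- \frac{54454}{5} \approx -10891.0$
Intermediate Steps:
$H = \frac{1}{5}$ ($H = 1 \cdot \frac{1}{5} = \frac{1}{5} \approx 0.2$)
$D{\left(X \right)} = \frac{1}{4 + X}$
$w = -1$ ($w = \frac{1}{\left(4 - 3\right) \left(-1\right)} = 1^{-1} \left(-1\right) = 1 \left(-1\right) = -1$)
$V = \frac{2}{5}$ ($V = 2 \cdot \frac{1}{5} = \frac{2}{5} \approx 0.4$)
$C{\left(Q,A \right)} = - \frac{4}{5} + 2 A$ ($C{\left(Q,A \right)} = - 2 \left(A \left(-1\right) + \frac{2}{5}\right) = - 2 \left(- A + \frac{2}{5}\right) = - 2 \left(\frac{2}{5} - A\right) = - \frac{4}{5} + 2 A$)
$C{\left(81,114 \right)} - 11118 = \left(- \frac{4}{5} + 2 \cdot 114\right) - 11118 = \left(- \frac{4}{5} + 228\right) - 11118 = \frac{1136}{5} - 11118 = - \frac{54454}{5}$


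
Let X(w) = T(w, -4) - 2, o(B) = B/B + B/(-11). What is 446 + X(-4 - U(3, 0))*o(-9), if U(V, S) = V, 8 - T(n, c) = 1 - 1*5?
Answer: 5106/11 ≈ 464.18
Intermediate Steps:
T(n, c) = 12 (T(n, c) = 8 - (1 - 1*5) = 8 - (1 - 5) = 8 - 1*(-4) = 8 + 4 = 12)
o(B) = 1 - B/11 (o(B) = 1 + B*(-1/11) = 1 - B/11)
X(w) = 10 (X(w) = 12 - 2 = 10)
446 + X(-4 - U(3, 0))*o(-9) = 446 + 10*(1 - 1/11*(-9)) = 446 + 10*(1 + 9/11) = 446 + 10*(20/11) = 446 + 200/11 = 5106/11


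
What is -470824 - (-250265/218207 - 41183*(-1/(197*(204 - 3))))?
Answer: -4068079731090772/8640342579 ≈ -4.7082e+5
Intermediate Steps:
-470824 - (-250265/218207 - 41183*(-1/(197*(204 - 3)))) = -470824 - (-250265*1/218207 - 41183/((-197*201))) = -470824 - (-250265/218207 - 41183/(-39597)) = -470824 - (-250265/218207 - 41183*(-1/39597)) = -470824 - (-250265/218207 + 41183/39597) = -470824 - 1*(-923324324/8640342579) = -470824 + 923324324/8640342579 = -4068079731090772/8640342579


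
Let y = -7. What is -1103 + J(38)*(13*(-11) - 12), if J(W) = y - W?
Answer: 5872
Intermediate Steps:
J(W) = -7 - W
-1103 + J(38)*(13*(-11) - 12) = -1103 + (-7 - 1*38)*(13*(-11) - 12) = -1103 + (-7 - 38)*(-143 - 12) = -1103 - 45*(-155) = -1103 + 6975 = 5872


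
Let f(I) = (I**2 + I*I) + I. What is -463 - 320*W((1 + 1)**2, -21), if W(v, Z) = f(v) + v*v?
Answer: -17103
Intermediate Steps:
f(I) = I + 2*I**2 (f(I) = (I**2 + I**2) + I = 2*I**2 + I = I + 2*I**2)
W(v, Z) = v**2 + v*(1 + 2*v) (W(v, Z) = v*(1 + 2*v) + v*v = v*(1 + 2*v) + v**2 = v**2 + v*(1 + 2*v))
-463 - 320*W((1 + 1)**2, -21) = -463 - 320*(1 + 1)**2*(1 + 3*(1 + 1)**2) = -463 - 320*2**2*(1 + 3*2**2) = -463 - 1280*(1 + 3*4) = -463 - 1280*(1 + 12) = -463 - 1280*13 = -463 - 320*52 = -463 - 16640 = -17103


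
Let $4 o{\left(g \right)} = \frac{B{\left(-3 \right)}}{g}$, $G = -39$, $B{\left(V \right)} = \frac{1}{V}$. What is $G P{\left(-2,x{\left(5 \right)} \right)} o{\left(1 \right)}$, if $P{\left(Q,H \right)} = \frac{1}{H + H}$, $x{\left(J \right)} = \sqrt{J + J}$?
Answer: $\frac{13 \sqrt{10}}{80} \approx 0.51387$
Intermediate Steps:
$x{\left(J \right)} = \sqrt{2} \sqrt{J}$ ($x{\left(J \right)} = \sqrt{2 J} = \sqrt{2} \sqrt{J}$)
$o{\left(g \right)} = - \frac{1}{12 g}$ ($o{\left(g \right)} = \frac{\frac{1}{-3} \frac{1}{g}}{4} = \frac{\left(- \frac{1}{3}\right) \frac{1}{g}}{4} = - \frac{1}{12 g}$)
$P{\left(Q,H \right)} = \frac{1}{2 H}$
$G P{\left(-2,x{\left(5 \right)} \right)} o{\left(1 \right)} = - 39 \frac{1}{2 \sqrt{2} \sqrt{5}} \left(- \frac{1}{12 \cdot 1}\right) = - 39 \frac{1}{2 \sqrt{10}} \left(\left(- \frac{1}{12}\right) 1\right) = - 39 \frac{\frac{1}{10} \sqrt{10}}{2} \left(- \frac{1}{12}\right) = - 39 \frac{\sqrt{10}}{20} \left(- \frac{1}{12}\right) = - \frac{39 \sqrt{10}}{20} \left(- \frac{1}{12}\right) = \frac{13 \sqrt{10}}{80}$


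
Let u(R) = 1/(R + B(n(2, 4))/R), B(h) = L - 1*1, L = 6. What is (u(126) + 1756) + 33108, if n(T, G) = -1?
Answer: 553675310/15881 ≈ 34864.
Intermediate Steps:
B(h) = 5 (B(h) = 6 - 1*1 = 6 - 1 = 5)
u(R) = 1/(R + 5/R)
(u(126) + 1756) + 33108 = (126/(5 + 126²) + 1756) + 33108 = (126/(5 + 15876) + 1756) + 33108 = (126/15881 + 1756) + 33108 = 27887162/15881 + 33108 = 553675310/15881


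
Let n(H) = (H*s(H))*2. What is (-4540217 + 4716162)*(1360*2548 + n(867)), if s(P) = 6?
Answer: 611529221380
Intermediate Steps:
n(H) = 12*H (n(H) = (H*6)*2 = (6*H)*2 = 12*H)
(-4540217 + 4716162)*(1360*2548 + n(867)) = (-4540217 + 4716162)*(1360*2548 + 12*867) = 175945*(3465280 + 10404) = 175945*3475684 = 611529221380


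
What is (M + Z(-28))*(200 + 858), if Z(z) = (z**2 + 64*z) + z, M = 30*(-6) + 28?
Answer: -1256904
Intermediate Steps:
M = -152 (M = -180 + 28 = -152)
Z(z) = z**2 + 65*z
(M + Z(-28))*(200 + 858) = (-152 - 28*(65 - 28))*(200 + 858) = (-152 - 28*37)*1058 = (-152 - 1036)*1058 = -1188*1058 = -1256904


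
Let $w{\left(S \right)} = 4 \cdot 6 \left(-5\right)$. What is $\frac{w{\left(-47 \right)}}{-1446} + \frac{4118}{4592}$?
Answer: $\frac{542139}{553336} \approx 0.97976$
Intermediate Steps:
$w{\left(S \right)} = -120$ ($w{\left(S \right)} = 24 \left(-5\right) = -120$)
$\frac{w{\left(-47 \right)}}{-1446} + \frac{4118}{4592} = - \frac{120}{-1446} + \frac{4118}{4592} = \left(-120\right) \left(- \frac{1}{1446}\right) + 4118 \cdot \frac{1}{4592} = \frac{20}{241} + \frac{2059}{2296} = \frac{542139}{553336}$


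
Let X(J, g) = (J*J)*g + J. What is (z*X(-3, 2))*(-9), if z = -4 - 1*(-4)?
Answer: 0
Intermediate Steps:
X(J, g) = J + g*J**2 (X(J, g) = J**2*g + J = g*J**2 + J = J + g*J**2)
z = 0 (z = -4 + 4 = 0)
(z*X(-3, 2))*(-9) = (0*(-3*(1 - 3*2)))*(-9) = (0*(-3*(1 - 6)))*(-9) = (0*(-3*(-5)))*(-9) = (0*15)*(-9) = 0*(-9) = 0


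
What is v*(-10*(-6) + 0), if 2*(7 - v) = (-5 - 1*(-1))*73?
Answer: 9180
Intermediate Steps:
v = 153 (v = 7 - (-5 - 1*(-1))*73/2 = 7 - (-5 + 1)*73/2 = 7 - (-2)*73 = 7 - 1/2*(-292) = 7 + 146 = 153)
v*(-10*(-6) + 0) = 153*(-10*(-6) + 0) = 153*(60 + 0) = 153*60 = 9180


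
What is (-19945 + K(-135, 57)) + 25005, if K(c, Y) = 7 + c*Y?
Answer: -2628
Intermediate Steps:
K(c, Y) = 7 + Y*c
(-19945 + K(-135, 57)) + 25005 = (-19945 + (7 + 57*(-135))) + 25005 = (-19945 + (7 - 7695)) + 25005 = (-19945 - 7688) + 25005 = -27633 + 25005 = -2628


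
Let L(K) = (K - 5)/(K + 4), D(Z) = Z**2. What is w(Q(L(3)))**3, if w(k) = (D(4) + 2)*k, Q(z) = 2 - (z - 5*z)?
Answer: 1259712/343 ≈ 3672.6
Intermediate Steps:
L(K) = (-5 + K)/(4 + K)
Q(z) = 2 + 4*z (Q(z) = 2 - (-4)*z = 2 + 4*z)
w(k) = 18*k (w(k) = (4**2 + 2)*k = (16 + 2)*k = 18*k)
w(Q(L(3)))**3 = (18*(2 + 4*((-5 + 3)/(4 + 3))))**3 = (18*(2 + 4*(-2/7)))**3 = (18*(2 - 8/7))**3 = (18*(6/7))**3 = (108/7)**3 = 1259712/343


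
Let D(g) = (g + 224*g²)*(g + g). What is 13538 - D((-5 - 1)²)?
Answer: -20890942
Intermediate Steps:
D(g) = 2*g*(g + 224*g²) (D(g) = (g + 224*g²)*(2*g) = 2*g*(g + 224*g²))
13538 - D((-5 - 1)²) = 13538 - ((-5 - 1)²)²*(2 + 448*(-5 - 1)²) = 13538 - ((-6)²)²*(2 + 448*(-6)²) = 13538 - 36²*(2 + 448*36) = 13538 - 1296*(2 + 16128) = 13538 - 1296*16130 = 13538 - 1*20904480 = 13538 - 20904480 = -20890942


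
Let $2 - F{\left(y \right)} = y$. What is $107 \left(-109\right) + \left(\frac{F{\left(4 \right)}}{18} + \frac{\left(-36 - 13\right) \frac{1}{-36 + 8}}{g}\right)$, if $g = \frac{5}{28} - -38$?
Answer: $- \frac{112210351}{9621} \approx -11663.0$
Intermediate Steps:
$F{\left(y \right)} = 2 - y$
$g = \frac{1069}{28}$ ($g = 5 \cdot \frac{1}{28} + 38 = \frac{5}{28} + 38 = \frac{1069}{28} \approx 38.179$)
$107 \left(-109\right) + \left(\frac{F{\left(4 \right)}}{18} + \frac{\left(-36 - 13\right) \frac{1}{-36 + 8}}{g}\right) = 107 \left(-109\right) + \left(\frac{2 - 4}{18} + \frac{\left(-36 - 13\right) \frac{1}{-36 + 8}}{\frac{1069}{28}}\right) = -11663 + \left(\left(2 - 4\right) \frac{1}{18} + - \frac{49}{-28} \cdot \frac{28}{1069}\right) = -11663 - \left(\frac{1}{9} - \left(-49\right) \left(- \frac{1}{28}\right) \frac{28}{1069}\right) = -11663 + \left(- \frac{1}{9} + \frac{7}{4} \cdot \frac{28}{1069}\right) = -11663 + \left(- \frac{1}{9} + \frac{49}{1069}\right) = -11663 - \frac{628}{9621} = - \frac{112210351}{9621}$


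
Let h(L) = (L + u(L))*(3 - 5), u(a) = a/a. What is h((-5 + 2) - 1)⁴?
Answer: 1296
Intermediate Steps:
u(a) = 1
h(L) = -2 - 2*L (h(L) = (L + 1)*(3 - 5) = (1 + L)*(-2) = -2 - 2*L)
h((-5 + 2) - 1)⁴ = (-2 - 2*((-5 + 2) - 1))⁴ = (-2 - 2*(-3 - 1))⁴ = (-2 - 2*(-4))⁴ = (-2 + 8)⁴ = 6⁴ = 1296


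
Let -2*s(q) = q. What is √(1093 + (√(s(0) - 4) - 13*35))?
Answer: √(638 + 2*I) ≈ 25.259 + 0.03959*I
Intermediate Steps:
s(q) = -q/2
√(1093 + (√(s(0) - 4) - 13*35)) = √(1093 + (√(-½*0 - 4) - 13*35)) = √(1093 + (√(0 - 4) - 455)) = √(1093 + (√(-4) - 455)) = √(1093 + (2*I - 455)) = √(1093 + (-455 + 2*I)) = √(638 + 2*I)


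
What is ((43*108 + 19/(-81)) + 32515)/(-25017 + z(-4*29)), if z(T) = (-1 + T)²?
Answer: -752465/229392 ≈ -3.2803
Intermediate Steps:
((43*108 + 19/(-81)) + 32515)/(-25017 + z(-4*29)) = ((43*108 + 19/(-81)) + 32515)/(-25017 + (-1 - 4*29)²) = ((4644 + 19*(-1/81)) + 32515)/(-25017 + (-1 - 116)²) = ((4644 - 19/81) + 32515)/(-25017 + (-117)²) = (376145/81 + 32515)/(-25017 + 13689) = (3009860/81)/(-11328) = (3009860/81)*(-1/11328) = -752465/229392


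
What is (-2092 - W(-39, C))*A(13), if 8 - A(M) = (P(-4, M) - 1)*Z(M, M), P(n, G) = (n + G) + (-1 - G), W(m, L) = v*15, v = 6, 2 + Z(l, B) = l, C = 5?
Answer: -161468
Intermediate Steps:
Z(l, B) = -2 + l
W(m, L) = 90 (W(m, L) = 6*15 = 90)
P(n, G) = -1 + n (P(n, G) = (G + n) + (-1 - G) = -1 + n)
A(M) = -4 + 6*M (A(M) = 8 - ((-1 - 4) - 1)*(-2 + M) = 8 - (-5 - 1)*(-2 + M) = 8 - (-6)*(-2 + M) = 8 - (12 - 6*M) = 8 + (-12 + 6*M) = -4 + 6*M)
(-2092 - W(-39, C))*A(13) = (-2092 - 1*90)*(-4 + 6*13) = (-2092 - 90)*(-4 + 78) = -2182*74 = -161468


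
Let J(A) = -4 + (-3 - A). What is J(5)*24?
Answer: -288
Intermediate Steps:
J(A) = -7 - A
J(5)*24 = (-7 - 1*5)*24 = (-7 - 5)*24 = -12*24 = -288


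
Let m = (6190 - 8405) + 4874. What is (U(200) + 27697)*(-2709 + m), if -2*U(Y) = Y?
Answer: -1379850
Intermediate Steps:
m = 2659 (m = -2215 + 4874 = 2659)
U(Y) = -Y/2
(U(200) + 27697)*(-2709 + m) = (-½*200 + 27697)*(-2709 + 2659) = (-100 + 27697)*(-50) = 27597*(-50) = -1379850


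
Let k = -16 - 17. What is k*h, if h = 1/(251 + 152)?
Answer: -33/403 ≈ -0.081886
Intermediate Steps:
k = -33
h = 1/403 ≈ 0.0024814
k*h = -33*1/403 = -33/403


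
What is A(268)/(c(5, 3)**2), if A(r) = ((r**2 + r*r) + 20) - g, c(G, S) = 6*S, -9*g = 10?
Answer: 646511/1458 ≈ 443.42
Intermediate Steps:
g = -10/9 (g = -1/9*10 = -10/9 ≈ -1.1111)
A(r) = 190/9 + 2*r**2 (A(r) = ((r**2 + r*r) + 20) - 1*(-10/9) = ((r**2 + r**2) + 20) + 10/9 = (2*r**2 + 20) + 10/9 = (20 + 2*r**2) + 10/9 = 190/9 + 2*r**2)
A(268)/(c(5, 3)**2) = (190/9 + 2*268**2)/((6*3)**2) = (190/9 + 2*71824)/(18**2) = (190/9 + 143648)/324 = (1293022/9)*(1/324) = 646511/1458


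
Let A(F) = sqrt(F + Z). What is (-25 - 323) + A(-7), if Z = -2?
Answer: -348 + 3*I ≈ -348.0 + 3.0*I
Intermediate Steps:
A(F) = sqrt(-2 + F) (A(F) = sqrt(F - 2) = sqrt(-2 + F))
(-25 - 323) + A(-7) = (-25 - 323) + sqrt(-2 - 7) = -348 + sqrt(-9) = -348 + 3*I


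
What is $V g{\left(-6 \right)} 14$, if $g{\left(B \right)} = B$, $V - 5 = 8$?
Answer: $-1092$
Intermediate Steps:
$V = 13$ ($V = 5 + 8 = 13$)
$V g{\left(-6 \right)} 14 = 13 \left(-6\right) 14 = \left(-78\right) 14 = -1092$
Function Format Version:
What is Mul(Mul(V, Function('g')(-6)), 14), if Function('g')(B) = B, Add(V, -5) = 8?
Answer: -1092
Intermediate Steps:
V = 13 (V = Add(5, 8) = 13)
Mul(Mul(V, Function('g')(-6)), 14) = Mul(Mul(13, -6), 14) = Mul(-78, 14) = -1092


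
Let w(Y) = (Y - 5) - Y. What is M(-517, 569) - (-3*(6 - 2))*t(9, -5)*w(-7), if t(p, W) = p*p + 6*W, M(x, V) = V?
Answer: -2491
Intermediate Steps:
t(p, W) = p² + 6*W
w(Y) = -5 (w(Y) = (-5 + Y) - Y = -5)
M(-517, 569) - (-3*(6 - 2))*t(9, -5)*w(-7) = 569 - (-3*(6 - 2))*(9² + 6*(-5))*(-5) = 569 - (-3*4)*(81 - 30)*(-5) = 569 - (-12*51)*(-5) = 569 - (-612)*(-5) = 569 - 1*3060 = 569 - 3060 = -2491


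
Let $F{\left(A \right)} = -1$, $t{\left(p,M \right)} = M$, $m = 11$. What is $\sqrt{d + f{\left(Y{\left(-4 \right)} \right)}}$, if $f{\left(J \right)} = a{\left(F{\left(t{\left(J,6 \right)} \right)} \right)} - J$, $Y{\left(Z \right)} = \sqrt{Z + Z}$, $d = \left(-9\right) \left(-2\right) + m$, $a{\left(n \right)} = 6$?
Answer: $\sqrt{35 - 2 i \sqrt{2}} \approx 5.9209 - 0.23885 i$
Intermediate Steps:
$d = 29$ ($d = \left(-9\right) \left(-2\right) + 11 = 18 + 11 = 29$)
$Y{\left(Z \right)} = \sqrt{2} \sqrt{Z}$ ($Y{\left(Z \right)} = \sqrt{2 Z} = \sqrt{2} \sqrt{Z}$)
$f{\left(J \right)} = 6 - J$
$\sqrt{d + f{\left(Y{\left(-4 \right)} \right)}} = \sqrt{29 + \left(6 - \sqrt{2} \sqrt{-4}\right)} = \sqrt{29 + \left(6 - \sqrt{2} \cdot 2 i\right)} = \sqrt{29 + \left(6 - 2 i \sqrt{2}\right)} = \sqrt{35 - 2 i \sqrt{2}}$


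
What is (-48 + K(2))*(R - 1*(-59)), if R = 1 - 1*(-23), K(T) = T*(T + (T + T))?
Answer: -2988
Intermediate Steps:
K(T) = 3*T**2 (K(T) = T*(T + 2*T) = T*(3*T) = 3*T**2)
R = 24 (R = 1 + 23 = 24)
(-48 + K(2))*(R - 1*(-59)) = (-48 + 3*2**2)*(24 - 1*(-59)) = (-48 + 3*4)*(24 + 59) = (-48 + 12)*83 = -36*83 = -2988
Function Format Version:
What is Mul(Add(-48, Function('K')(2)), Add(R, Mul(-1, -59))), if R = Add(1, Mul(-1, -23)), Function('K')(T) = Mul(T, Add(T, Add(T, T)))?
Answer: -2988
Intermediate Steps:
Function('K')(T) = Mul(3, Pow(T, 2)) (Function('K')(T) = Mul(T, Add(T, Mul(2, T))) = Mul(T, Mul(3, T)) = Mul(3, Pow(T, 2)))
R = 24 (R = Add(1, 23) = 24)
Mul(Add(-48, Function('K')(2)), Add(R, Mul(-1, -59))) = Mul(Add(-48, Mul(3, Pow(2, 2))), Add(24, Mul(-1, -59))) = Mul(Add(-48, Mul(3, 4)), Add(24, 59)) = Mul(Add(-48, 12), 83) = Mul(-36, 83) = -2988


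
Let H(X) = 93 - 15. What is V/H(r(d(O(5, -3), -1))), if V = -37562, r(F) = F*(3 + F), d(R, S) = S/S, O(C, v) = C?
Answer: -18781/39 ≈ -481.56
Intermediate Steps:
d(R, S) = 1
H(X) = 78
V/H(r(d(O(5, -3), -1))) = -37562/78 = -37562*1/78 = -18781/39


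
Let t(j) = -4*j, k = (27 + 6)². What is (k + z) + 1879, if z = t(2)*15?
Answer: 2848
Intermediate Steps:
k = 1089 (k = 33² = 1089)
z = -120 (z = -4*2*15 = -8*15 = -120)
(k + z) + 1879 = (1089 - 120) + 1879 = 969 + 1879 = 2848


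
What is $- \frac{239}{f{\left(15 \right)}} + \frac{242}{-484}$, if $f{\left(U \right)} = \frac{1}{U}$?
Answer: $- \frac{7171}{2} \approx -3585.5$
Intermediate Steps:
$- \frac{239}{f{\left(15 \right)}} + \frac{242}{-484} = - \frac{239}{\frac{1}{15}} + \frac{242}{-484} = - 239 \frac{1}{\frac{1}{15}} + 242 \left(- \frac{1}{484}\right) = \left(-239\right) 15 - \frac{1}{2} = -3585 - \frac{1}{2} = - \frac{7171}{2}$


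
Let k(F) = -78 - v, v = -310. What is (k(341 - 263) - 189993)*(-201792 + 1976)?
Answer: 37917283976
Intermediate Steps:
k(F) = 232 (k(F) = -78 - 1*(-310) = -78 + 310 = 232)
(k(341 - 263) - 189993)*(-201792 + 1976) = (232 - 189993)*(-201792 + 1976) = -189761*(-199816) = 37917283976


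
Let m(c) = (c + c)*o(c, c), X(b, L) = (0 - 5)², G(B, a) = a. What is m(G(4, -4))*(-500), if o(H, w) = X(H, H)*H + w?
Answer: -416000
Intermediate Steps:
X(b, L) = 25 (X(b, L) = (-5)² = 25)
o(H, w) = w + 25*H (o(H, w) = 25*H + w = w + 25*H)
m(c) = 52*c² (m(c) = (c + c)*(c + 25*c) = (2*c)*(26*c) = 52*c²)
m(G(4, -4))*(-500) = (52*(-4)²)*(-500) = (52*16)*(-500) = 832*(-500) = -416000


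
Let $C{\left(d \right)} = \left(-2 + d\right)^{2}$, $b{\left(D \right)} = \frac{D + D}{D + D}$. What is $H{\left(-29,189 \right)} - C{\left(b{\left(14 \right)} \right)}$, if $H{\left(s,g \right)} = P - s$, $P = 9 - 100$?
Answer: $-63$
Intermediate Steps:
$P = -91$ ($P = 9 - 100 = -91$)
$H{\left(s,g \right)} = -91 - s$
$b{\left(D \right)} = 1$ ($b{\left(D \right)} = \frac{2 D}{2 D} = 2 D \frac{1}{2 D} = 1$)
$H{\left(-29,189 \right)} - C{\left(b{\left(14 \right)} \right)} = \left(-91 - -29\right) - \left(-2 + 1\right)^{2} = \left(-91 + 29\right) - \left(-1\right)^{2} = -62 - 1 = -63$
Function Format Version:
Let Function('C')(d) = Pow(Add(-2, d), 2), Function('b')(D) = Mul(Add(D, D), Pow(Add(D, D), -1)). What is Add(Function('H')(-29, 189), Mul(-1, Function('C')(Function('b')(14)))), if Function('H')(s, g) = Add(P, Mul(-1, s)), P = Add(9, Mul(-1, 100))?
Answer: -63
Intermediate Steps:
P = -91 (P = Add(9, -100) = -91)
Function('H')(s, g) = Add(-91, Mul(-1, s))
Function('b')(D) = 1 (Function('b')(D) = Mul(Mul(2, D), Pow(Mul(2, D), -1)) = Mul(Mul(2, D), Mul(Rational(1, 2), Pow(D, -1))) = 1)
Add(Function('H')(-29, 189), Mul(-1, Function('C')(Function('b')(14)))) = Add(Add(-91, Mul(-1, -29)), Mul(-1, Pow(Add(-2, 1), 2))) = Add(Add(-91, 29), Mul(-1, Pow(-1, 2))) = Add(-62, Mul(-1, 1)) = Add(-62, -1) = -63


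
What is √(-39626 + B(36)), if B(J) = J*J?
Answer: I*√38330 ≈ 195.78*I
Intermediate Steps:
B(J) = J²
√(-39626 + B(36)) = √(-39626 + 36²) = √(-39626 + 1296) = √(-38330) = I*√38330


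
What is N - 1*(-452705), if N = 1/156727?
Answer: 70951096536/156727 ≈ 4.5271e+5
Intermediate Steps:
N = 1/156727 ≈ 6.3805e-6
N - 1*(-452705) = 1/156727 - 1*(-452705) = 1/156727 + 452705 = 70951096536/156727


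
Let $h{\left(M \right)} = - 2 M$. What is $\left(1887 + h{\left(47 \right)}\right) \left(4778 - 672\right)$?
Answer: $7362058$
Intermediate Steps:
$\left(1887 + h{\left(47 \right)}\right) \left(4778 - 672\right) = \left(1887 - 94\right) \left(4778 - 672\right) = \left(1887 - 94\right) 4106 = 1793 \cdot 4106 = 7362058$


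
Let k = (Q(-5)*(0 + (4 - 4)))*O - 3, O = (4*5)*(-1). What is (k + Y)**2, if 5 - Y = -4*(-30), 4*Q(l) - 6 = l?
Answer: 13924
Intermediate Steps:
Q(l) = 3/2 + l/4
O = -20 (O = 20*(-1) = -20)
Y = -115 (Y = 5 - (-4)*(-30) = 5 - 1*120 = 5 - 120 = -115)
k = -3 (k = ((3/2 + (1/4)*(-5))*(0 + (4 - 4)))*(-20) - 3 = ((3/2 - 5/4)*(0 + 0))*(-20) - 3 = ((1/4)*0)*(-20) - 3 = 0*(-20) - 3 = 0 - 3 = -3)
(k + Y)**2 = (-3 - 115)**2 = (-118)**2 = 13924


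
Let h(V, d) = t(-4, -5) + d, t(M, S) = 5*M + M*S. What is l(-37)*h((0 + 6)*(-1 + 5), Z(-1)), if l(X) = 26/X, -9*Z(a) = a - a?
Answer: 0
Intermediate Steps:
Z(a) = 0 (Z(a) = -(a - a)/9 = -⅑*0 = 0)
h(V, d) = d (h(V, d) = -4*(5 - 5) + d = -4*0 + d = 0 + d = d)
l(-37)*h((0 + 6)*(-1 + 5), Z(-1)) = (26/(-37))*0 = (26*(-1/37))*0 = -26/37*0 = 0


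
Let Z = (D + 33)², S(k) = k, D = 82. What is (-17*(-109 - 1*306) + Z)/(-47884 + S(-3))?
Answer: -20280/47887 ≈ -0.42350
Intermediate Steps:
Z = 13225 (Z = (82 + 33)² = 115² = 13225)
(-17*(-109 - 1*306) + Z)/(-47884 + S(-3)) = (-17*(-109 - 1*306) + 13225)/(-47884 - 3) = (-17*(-109 - 306) + 13225)/(-47887) = (-17*(-415) + 13225)*(-1/47887) = (7055 + 13225)*(-1/47887) = 20280*(-1/47887) = -20280/47887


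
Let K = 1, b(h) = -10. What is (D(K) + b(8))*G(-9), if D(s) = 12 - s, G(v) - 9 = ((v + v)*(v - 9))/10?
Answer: 207/5 ≈ 41.400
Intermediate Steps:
G(v) = 9 + v*(-9 + v)/5 (G(v) = 9 + ((v + v)*(v - 9))/10 = 9 + ((2*v)*(-9 + v))*(⅒) = 9 + (2*v*(-9 + v))*(⅒) = 9 + v*(-9 + v)/5)
(D(K) + b(8))*G(-9) = ((12 - 1*1) - 10)*(9 - 9/5*(-9) + (⅕)*(-9)²) = ((12 - 1) - 10)*(9 + 81/5 + (⅕)*81) = (11 - 10)*(9 + 81/5 + 81/5) = 1*(207/5) = 207/5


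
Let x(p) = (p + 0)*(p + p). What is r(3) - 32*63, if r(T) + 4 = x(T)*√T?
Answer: -2020 + 18*√3 ≈ -1988.8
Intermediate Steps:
x(p) = 2*p² (x(p) = p*(2*p) = 2*p²)
r(T) = -4 + 2*T^(5/2) (r(T) = -4 + (2*T²)*√T = -4 + 2*T^(5/2))
r(3) - 32*63 = (-4 + 2*3^(5/2)) - 32*63 = (-4 + 2*(9*√3)) - 2016 = (-4 + 18*√3) - 2016 = -2020 + 18*√3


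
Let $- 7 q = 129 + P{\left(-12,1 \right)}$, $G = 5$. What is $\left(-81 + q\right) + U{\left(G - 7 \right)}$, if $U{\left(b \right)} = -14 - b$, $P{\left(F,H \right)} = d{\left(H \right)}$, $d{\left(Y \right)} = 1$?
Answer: $- \frac{781}{7} \approx -111.57$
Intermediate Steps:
$P{\left(F,H \right)} = 1$
$q = - \frac{130}{7}$ ($q = - \frac{129 + 1}{7} = \left(- \frac{1}{7}\right) 130 = - \frac{130}{7} \approx -18.571$)
$\left(-81 + q\right) + U{\left(G - 7 \right)} = \left(-81 - \frac{130}{7}\right) - 12 = - \frac{697}{7} - 12 = - \frac{781}{7}$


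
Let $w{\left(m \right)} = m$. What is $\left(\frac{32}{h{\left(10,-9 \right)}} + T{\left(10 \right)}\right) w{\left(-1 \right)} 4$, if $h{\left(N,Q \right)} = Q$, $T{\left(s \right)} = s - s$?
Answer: $\frac{128}{9} \approx 14.222$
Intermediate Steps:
$T{\left(s \right)} = 0$
$\left(\frac{32}{h{\left(10,-9 \right)}} + T{\left(10 \right)}\right) w{\left(-1 \right)} 4 = \left(\frac{32}{-9} + 0\right) \left(\left(-1\right) 4\right) = \left(32 \left(- \frac{1}{9}\right) + 0\right) \left(-4\right) = \left(- \frac{32}{9} + 0\right) \left(-4\right) = \left(- \frac{32}{9}\right) \left(-4\right) = \frac{128}{9}$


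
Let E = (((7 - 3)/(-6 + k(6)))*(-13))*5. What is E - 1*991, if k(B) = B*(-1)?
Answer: -2908/3 ≈ -969.33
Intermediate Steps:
k(B) = -B
E = 65/3 (E = (((7 - 3)/(-6 - 1*6))*(-13))*5 = ((4/(-6 - 6))*(-13))*5 = ((4/(-12))*(-13))*5 = ((4*(-1/12))*(-13))*5 = -1/3*(-13)*5 = (13/3)*5 = 65/3 ≈ 21.667)
E - 1*991 = 65/3 - 1*991 = 65/3 - 991 = -2908/3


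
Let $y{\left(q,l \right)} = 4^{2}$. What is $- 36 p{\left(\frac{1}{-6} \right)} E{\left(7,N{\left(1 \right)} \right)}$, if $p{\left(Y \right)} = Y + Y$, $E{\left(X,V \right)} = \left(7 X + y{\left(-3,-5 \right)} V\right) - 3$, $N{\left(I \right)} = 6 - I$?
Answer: $1512$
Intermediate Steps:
$y{\left(q,l \right)} = 16$
$E{\left(X,V \right)} = -3 + 7 X + 16 V$ ($E{\left(X,V \right)} = \left(7 X + 16 V\right) - 3 = -3 + 7 X + 16 V$)
$p{\left(Y \right)} = 2 Y$
$- 36 p{\left(\frac{1}{-6} \right)} E{\left(7,N{\left(1 \right)} \right)} = - 36 \frac{2}{-6} \left(-3 + 7 \cdot 7 + 16 \left(6 - 1\right)\right) = - 36 \cdot 2 \left(- \frac{1}{6}\right) \left(-3 + 49 + 16 \left(6 - 1\right)\right) = \left(-36\right) \left(- \frac{1}{3}\right) \left(-3 + 49 + 16 \cdot 5\right) = 12 \left(-3 + 49 + 80\right) = 12 \cdot 126 = 1512$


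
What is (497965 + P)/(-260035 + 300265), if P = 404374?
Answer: 902339/40230 ≈ 22.430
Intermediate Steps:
(497965 + P)/(-260035 + 300265) = (497965 + 404374)/(-260035 + 300265) = 902339/40230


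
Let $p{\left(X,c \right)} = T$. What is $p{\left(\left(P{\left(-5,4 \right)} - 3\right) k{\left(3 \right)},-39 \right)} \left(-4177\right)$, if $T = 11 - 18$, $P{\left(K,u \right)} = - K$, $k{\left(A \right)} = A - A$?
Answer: $29239$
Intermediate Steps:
$k{\left(A \right)} = 0$
$T = -7$ ($T = 11 - 18 = -7$)
$p{\left(X,c \right)} = -7$
$p{\left(\left(P{\left(-5,4 \right)} - 3\right) k{\left(3 \right)},-39 \right)} \left(-4177\right) = \left(-7\right) \left(-4177\right) = 29239$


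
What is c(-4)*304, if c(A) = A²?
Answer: 4864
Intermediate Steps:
c(-4)*304 = (-4)²*304 = 16*304 = 4864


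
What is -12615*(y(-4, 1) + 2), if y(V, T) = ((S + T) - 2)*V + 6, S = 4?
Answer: 50460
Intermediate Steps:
y(V, T) = 6 + V*(2 + T) (y(V, T) = ((4 + T) - 2)*V + 6 = (2 + T)*V + 6 = V*(2 + T) + 6 = 6 + V*(2 + T))
-12615*(y(-4, 1) + 2) = -12615*((6 + 2*(-4) + 1*(-4)) + 2) = -12615*((6 - 8 - 4) + 2) = -12615*(-6 + 2) = -12615*(-4) = -2523*(-20) = 50460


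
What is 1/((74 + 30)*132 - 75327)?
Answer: -1/61599 ≈ -1.6234e-5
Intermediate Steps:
1/((74 + 30)*132 - 75327) = 1/(104*132 - 75327) = 1/(13728 - 75327) = 1/(-61599) = -1/61599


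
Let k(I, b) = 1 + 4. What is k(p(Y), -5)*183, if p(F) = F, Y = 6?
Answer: 915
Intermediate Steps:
k(I, b) = 5
k(p(Y), -5)*183 = 5*183 = 915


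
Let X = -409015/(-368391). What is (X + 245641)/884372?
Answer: 45246171323/162897342726 ≈ 0.27776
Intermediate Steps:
X = 409015/368391 (X = -409015*(-1/368391) = 409015/368391 ≈ 1.1103)
(X + 245641)/884372 = (409015/368391 + 245641)/884372 = (90492342646/368391)*(1/884372) = 45246171323/162897342726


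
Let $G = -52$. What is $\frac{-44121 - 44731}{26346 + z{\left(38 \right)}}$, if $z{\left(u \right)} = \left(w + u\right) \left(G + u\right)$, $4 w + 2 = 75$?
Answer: $- \frac{177704}{51117} \approx -3.4764$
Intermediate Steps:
$w = \frac{73}{4}$ ($w = - \frac{1}{2} + \frac{1}{4} \cdot 75 = - \frac{1}{2} + \frac{75}{4} = \frac{73}{4} \approx 18.25$)
$z{\left(u \right)} = \left(-52 + u\right) \left(\frac{73}{4} + u\right)$ ($z{\left(u \right)} = \left(\frac{73}{4} + u\right) \left(-52 + u\right) = \left(-52 + u\right) \left(\frac{73}{4} + u\right)$)
$\frac{-44121 - 44731}{26346 + z{\left(38 \right)}} = \frac{-44121 - 44731}{26346 - \left(\frac{4463}{2} - 1444\right)} = - \frac{88852}{26346 - \frac{1575}{2}} = - \frac{88852}{\frac{51117}{2}} = \left(-88852\right) \frac{2}{51117} = - \frac{177704}{51117}$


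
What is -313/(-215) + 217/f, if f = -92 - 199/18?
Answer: -1481/2279 ≈ -0.64985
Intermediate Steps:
f = -1855/18 (f = -92 - 199/18 = -1855/18 ≈ -103.06)
-313/(-215) + 217/f = -313/(-215) + 217/(-1855/18) = -313*(-1/215) + 217*(-18/1855) = 313/215 - 558/265 = -1481/2279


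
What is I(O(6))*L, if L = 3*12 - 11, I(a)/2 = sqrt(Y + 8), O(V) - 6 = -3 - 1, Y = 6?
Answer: 50*sqrt(14) ≈ 187.08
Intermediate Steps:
O(V) = 2 (O(V) = 6 + (-3 - 1) = 6 - 4 = 2)
I(a) = 2*sqrt(14) (I(a) = 2*sqrt(6 + 8) = 2*sqrt(14))
L = 25 (L = 36 - 11 = 25)
I(O(6))*L = (2*sqrt(14))*25 = 50*sqrt(14)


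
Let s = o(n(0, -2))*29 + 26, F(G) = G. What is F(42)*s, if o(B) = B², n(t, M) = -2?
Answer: 5964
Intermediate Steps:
s = 142 (s = (-2)²*29 + 26 = 4*29 + 26 = 116 + 26 = 142)
F(42)*s = 42*142 = 5964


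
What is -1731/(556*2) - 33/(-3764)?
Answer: -1619697/1046392 ≈ -1.5479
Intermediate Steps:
-1731/(556*2) - 33/(-3764) = -1731/1112 - 33*(-1/3764) = -1731*1/1112 + 33/3764 = -1731/1112 + 33/3764 = -1619697/1046392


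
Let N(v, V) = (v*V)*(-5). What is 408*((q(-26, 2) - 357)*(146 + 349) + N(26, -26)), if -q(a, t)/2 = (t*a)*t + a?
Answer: -18211080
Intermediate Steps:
N(v, V) = -5*V*v (N(v, V) = (V*v)*(-5) = -5*V*v)
q(a, t) = -2*a - 2*a*t² (q(a, t) = -2*((t*a)*t + a) = -2*((a*t)*t + a) = -2*(a*t² + a) = -2*(a + a*t²) = -2*a - 2*a*t²)
408*((q(-26, 2) - 357)*(146 + 349) + N(26, -26)) = 408*((-2*(-26)*(1 + 2²) - 357)*(146 + 349) - 5*(-26)*26) = 408*((-2*(-26)*(1 + 4) - 357)*495 + 3380) = 408*((-2*(-26)*5 - 357)*495 + 3380) = 408*((260 - 357)*495 + 3380) = 408*(-97*495 + 3380) = 408*(-48015 + 3380) = 408*(-44635) = -18211080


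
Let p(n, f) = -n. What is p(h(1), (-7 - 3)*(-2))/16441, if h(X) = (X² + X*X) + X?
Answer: -3/16441 ≈ -0.00018247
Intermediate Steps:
h(X) = X + 2*X² (h(X) = (X² + X²) + X = 2*X² + X = X + 2*X²)
p(h(1), (-7 - 3)*(-2))/16441 = -(1 + 2*1)/16441 = -(1 + 2)*(1/16441) = -3*(1/16441) = -1*3*(1/16441) = -3*1/16441 = -3/16441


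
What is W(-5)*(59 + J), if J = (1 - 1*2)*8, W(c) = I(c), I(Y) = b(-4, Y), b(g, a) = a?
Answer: -255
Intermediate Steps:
I(Y) = Y
W(c) = c
J = -8 (J = (1 - 2)*8 = -1*8 = -8)
W(-5)*(59 + J) = -5*(59 - 8) = -5*51 = -255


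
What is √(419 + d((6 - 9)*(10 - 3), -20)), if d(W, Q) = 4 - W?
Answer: 2*√111 ≈ 21.071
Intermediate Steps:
√(419 + d((6 - 9)*(10 - 3), -20)) = √(419 + (4 - (6 - 9)*(10 - 3))) = √(419 + (4 - (-3)*7)) = √(419 + (4 - 1*(-21))) = √(419 + (4 + 21)) = √(419 + 25) = √444 = 2*√111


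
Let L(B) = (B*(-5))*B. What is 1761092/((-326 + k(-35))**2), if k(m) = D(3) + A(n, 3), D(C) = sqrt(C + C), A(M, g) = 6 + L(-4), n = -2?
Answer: 1761092/(400 - sqrt(6))**2 ≈ 11.143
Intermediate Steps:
L(B) = -5*B**2 (L(B) = (-5*B)*B = -5*B**2)
A(M, g) = -74 (A(M, g) = 6 - 5*(-4)**2 = 6 - 5*16 = 6 - 80 = -74)
D(C) = sqrt(2)*sqrt(C) (D(C) = sqrt(2*C) = sqrt(2)*sqrt(C))
k(m) = -74 + sqrt(6) (k(m) = sqrt(2)*sqrt(3) - 74 = sqrt(6) - 74 = -74 + sqrt(6))
1761092/((-326 + k(-35))**2) = 1761092/((-326 + (-74 + sqrt(6)))**2) = 1761092/((-400 + sqrt(6))**2) = 1761092/(-400 + sqrt(6))**2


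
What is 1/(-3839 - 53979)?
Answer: -1/57818 ≈ -1.7296e-5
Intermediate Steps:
1/(-3839 - 53979) = 1/(-57818) = -1/57818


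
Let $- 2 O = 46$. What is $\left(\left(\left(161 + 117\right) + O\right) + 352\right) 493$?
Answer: $299251$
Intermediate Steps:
$O = -23$ ($O = \left(- \frac{1}{2}\right) 46 = -23$)
$\left(\left(\left(161 + 117\right) + O\right) + 352\right) 493 = \left(\left(\left(161 + 117\right) - 23\right) + 352\right) 493 = \left(\left(278 - 23\right) + 352\right) 493 = \left(255 + 352\right) 493 = 607 \cdot 493 = 299251$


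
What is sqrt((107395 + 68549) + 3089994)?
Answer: 3*sqrt(362882) ≈ 1807.2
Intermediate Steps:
sqrt((107395 + 68549) + 3089994) = sqrt(175944 + 3089994) = sqrt(3265938) = 3*sqrt(362882)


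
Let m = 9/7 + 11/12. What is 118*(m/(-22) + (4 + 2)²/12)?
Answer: 316181/924 ≈ 342.19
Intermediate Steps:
m = 185/84 (m = 9*(⅐) + 11*(1/12) = 9/7 + 11/12 = 185/84 ≈ 2.2024)
118*(m/(-22) + (4 + 2)²/12) = 118*((185/84)/(-22) + (4 + 2)²/12) = 118*((185/84)*(-1/22) + 6²*(1/12)) = 118*(-185/1848 + 36*(1/12)) = 118*(-185/1848 + 3) = 118*(5359/1848) = 316181/924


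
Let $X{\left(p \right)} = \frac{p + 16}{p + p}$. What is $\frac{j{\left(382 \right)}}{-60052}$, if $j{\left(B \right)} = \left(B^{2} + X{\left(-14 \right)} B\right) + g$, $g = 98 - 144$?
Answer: $- \frac{1020955}{420364} \approx -2.4287$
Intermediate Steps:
$g = -46$
$X{\left(p \right)} = \frac{16 + p}{2 p}$
$j{\left(B \right)} = -46 + B^{2} - \frac{B}{14}$ ($j{\left(B \right)} = \left(B^{2} + \frac{16 - 14}{2 \left(-14\right)} B\right) - 46 = \left(B^{2} + \frac{1}{2} \left(- \frac{1}{14}\right) 2 B\right) - 46 = \left(B^{2} - \frac{B}{14}\right) - 46 = -46 + B^{2} - \frac{B}{14}$)
$\frac{j{\left(382 \right)}}{-60052} = \frac{-46 + 382^{2} - \frac{191}{7}}{-60052} = \left(-46 + 145924 - \frac{191}{7}\right) \left(- \frac{1}{60052}\right) = \frac{1020955}{7} \left(- \frac{1}{60052}\right) = - \frac{1020955}{420364}$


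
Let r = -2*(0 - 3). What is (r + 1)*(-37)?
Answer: -259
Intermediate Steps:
r = 6 (r = -2*(-3) = 6)
(r + 1)*(-37) = (6 + 1)*(-37) = 7*(-37) = -259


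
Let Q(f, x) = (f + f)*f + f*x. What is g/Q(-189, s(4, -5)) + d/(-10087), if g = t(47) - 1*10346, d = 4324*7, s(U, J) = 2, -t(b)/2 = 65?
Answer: -2984969/948178 ≈ -3.1481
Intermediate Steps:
t(b) = -130 (t(b) = -2*65 = -130)
Q(f, x) = 2*f² + f*x (Q(f, x) = (2*f)*f + f*x = 2*f² + f*x)
d = 30268
g = -10476 (g = -130 - 1*10346 = -130 - 10346 = -10476)
g/Q(-189, s(4, -5)) + d/(-10087) = -10476*(-1/(189*(2 + 2*(-189)))) + 30268/(-10087) = -10476*(-1/(189*(2 - 378))) + 30268*(-1/10087) = -10476/((-189*(-376))) - 4324/1441 = -10476/71064 - 4324/1441 = -10476*1/71064 - 4324/1441 = -97/658 - 4324/1441 = -2984969/948178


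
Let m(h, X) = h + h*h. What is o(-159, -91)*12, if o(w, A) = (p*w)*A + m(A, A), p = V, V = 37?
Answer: 6522516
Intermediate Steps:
m(h, X) = h + h**2
p = 37
o(w, A) = A*(1 + A) + 37*A*w (o(w, A) = (37*w)*A + A*(1 + A) = 37*A*w + A*(1 + A) = A*(1 + A) + 37*A*w)
o(-159, -91)*12 = -91*(1 - 91 + 37*(-159))*12 = -91*(1 - 91 - 5883)*12 = -91*(-5973)*12 = 543543*12 = 6522516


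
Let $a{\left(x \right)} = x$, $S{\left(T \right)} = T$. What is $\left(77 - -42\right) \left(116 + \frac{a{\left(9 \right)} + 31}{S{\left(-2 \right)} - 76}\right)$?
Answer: $\frac{535976}{39} \approx 13743.0$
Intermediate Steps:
$\left(77 - -42\right) \left(116 + \frac{a{\left(9 \right)} + 31}{S{\left(-2 \right)} - 76}\right) = \left(77 - -42\right) \left(116 + \frac{9 + 31}{-2 - 76}\right) = \left(77 + 42\right) \left(116 + \frac{40}{-78}\right) = 119 \left(116 + 40 \left(- \frac{1}{78}\right)\right) = 119 \left(116 - \frac{20}{39}\right) = 119 \cdot \frac{4504}{39} = \frac{535976}{39}$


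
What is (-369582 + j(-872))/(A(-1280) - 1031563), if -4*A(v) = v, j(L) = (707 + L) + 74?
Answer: 369673/1031243 ≈ 0.35847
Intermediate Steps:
j(L) = 781 + L
A(v) = -v/4
(-369582 + j(-872))/(A(-1280) - 1031563) = (-369582 + (781 - 872))/(-¼*(-1280) - 1031563) = (-369582 - 91)/(320 - 1031563) = -369673/(-1031243) = -369673*(-1/1031243) = 369673/1031243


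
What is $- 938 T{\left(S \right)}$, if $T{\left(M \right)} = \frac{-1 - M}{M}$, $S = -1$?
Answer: $0$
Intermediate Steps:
$T{\left(M \right)} = \frac{-1 - M}{M}$
$- 938 T{\left(S \right)} = - 938 \frac{-1 - -1}{-1} = - 938 \left(- (-1 + 1)\right) = - 938 \left(\left(-1\right) 0\right) = \left(-938\right) 0 = 0$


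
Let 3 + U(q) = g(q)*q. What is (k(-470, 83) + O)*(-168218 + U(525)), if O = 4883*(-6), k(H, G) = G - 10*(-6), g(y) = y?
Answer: -3131363620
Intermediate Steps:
U(q) = -3 + q**2 (U(q) = -3 + q*q = -3 + q**2)
k(H, G) = 60 + G (k(H, G) = G + 60 = 60 + G)
O = -29298
(k(-470, 83) + O)*(-168218 + U(525)) = ((60 + 83) - 29298)*(-168218 + (-3 + 525**2)) = (143 - 29298)*(-168218 + (-3 + 275625)) = -29155*(-168218 + 275622) = -29155*107404 = -3131363620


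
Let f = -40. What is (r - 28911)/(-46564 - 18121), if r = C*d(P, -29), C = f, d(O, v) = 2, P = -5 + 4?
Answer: 28991/64685 ≈ 0.44819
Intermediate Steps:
P = -1
C = -40
r = -80 (r = -40*2 = -80)
(r - 28911)/(-46564 - 18121) = (-80 - 28911)/(-46564 - 18121) = -28991/(-64685) = -28991*(-1/64685) = 28991/64685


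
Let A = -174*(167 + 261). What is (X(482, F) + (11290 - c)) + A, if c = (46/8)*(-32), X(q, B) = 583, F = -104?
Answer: -62415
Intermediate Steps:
c = -184 (c = (46*(⅛))*(-32) = (23/4)*(-32) = -184)
A = -74472 (A = -174*428 = -74472)
(X(482, F) + (11290 - c)) + A = (583 + (11290 - 1*(-184))) - 74472 = (583 + (11290 + 184)) - 74472 = (583 + 11474) - 74472 = 12057 - 74472 = -62415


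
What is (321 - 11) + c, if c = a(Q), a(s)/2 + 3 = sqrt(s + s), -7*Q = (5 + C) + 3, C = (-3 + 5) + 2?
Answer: 304 + 4*I*sqrt(42)/7 ≈ 304.0 + 3.7033*I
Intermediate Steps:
C = 4 (C = 2 + 2 = 4)
Q = -12/7 (Q = -((5 + 4) + 3)/7 = -(9 + 3)/7 = -1/7*12 = -12/7 ≈ -1.7143)
a(s) = -6 + 2*sqrt(2)*sqrt(s) (a(s) = -6 + 2*sqrt(s + s) = -6 + 2*sqrt(2*s) = -6 + 2*(sqrt(2)*sqrt(s)) = -6 + 2*sqrt(2)*sqrt(s))
c = -6 + 4*I*sqrt(42)/7 (c = -6 + 2*sqrt(2)*sqrt(-12/7) = -6 + 2*sqrt(2)*(2*I*sqrt(21)/7) = -6 + 4*I*sqrt(42)/7 ≈ -6.0 + 3.7033*I)
(321 - 11) + c = (321 - 11) + (-6 + 4*I*sqrt(42)/7) = 310 + (-6 + 4*I*sqrt(42)/7) = 304 + 4*I*sqrt(42)/7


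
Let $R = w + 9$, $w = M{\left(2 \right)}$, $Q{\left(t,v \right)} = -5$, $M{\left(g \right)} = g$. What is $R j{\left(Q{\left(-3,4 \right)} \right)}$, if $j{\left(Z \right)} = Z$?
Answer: $-55$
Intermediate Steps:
$w = 2$
$R = 11$ ($R = 2 + 9 = 11$)
$R j{\left(Q{\left(-3,4 \right)} \right)} = 11 \left(-5\right) = -55$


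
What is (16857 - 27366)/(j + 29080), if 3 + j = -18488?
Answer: -10509/10589 ≈ -0.99244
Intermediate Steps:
j = -18491 (j = -3 - 18488 = -18491)
(16857 - 27366)/(j + 29080) = (16857 - 27366)/(-18491 + 29080) = -10509/10589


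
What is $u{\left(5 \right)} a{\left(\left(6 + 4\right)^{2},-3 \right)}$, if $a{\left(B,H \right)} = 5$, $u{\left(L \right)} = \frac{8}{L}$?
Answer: $8$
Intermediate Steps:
$u{\left(5 \right)} a{\left(\left(6 + 4\right)^{2},-3 \right)} = \frac{8}{5} \cdot 5 = 8$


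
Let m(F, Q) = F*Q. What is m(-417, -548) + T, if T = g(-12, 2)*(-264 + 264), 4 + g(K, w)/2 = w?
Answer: 228516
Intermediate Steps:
g(K, w) = -8 + 2*w
T = 0 (T = (-8 + 2*2)*(-264 + 264) = (-8 + 4)*0 = -4*0 = 0)
m(-417, -548) + T = -417*(-548) + 0 = 228516 + 0 = 228516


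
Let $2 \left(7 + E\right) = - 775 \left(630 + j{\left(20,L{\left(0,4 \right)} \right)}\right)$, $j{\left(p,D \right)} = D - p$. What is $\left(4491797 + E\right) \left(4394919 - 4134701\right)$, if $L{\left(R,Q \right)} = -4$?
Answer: $1107738918370$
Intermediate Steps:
$E = -234832$ ($E = -7 + \frac{\left(-775\right) \left(630 - 24\right)}{2} = -7 + \frac{\left(-775\right) 606}{2} = -7 + \frac{1}{2} \left(-469650\right) = -7 - 234825 = -234832$)
$\left(4491797 + E\right) \left(4394919 - 4134701\right) = \left(4491797 - 234832\right) \left(4394919 - 4134701\right) = 4256965 \cdot 260218 = 1107738918370$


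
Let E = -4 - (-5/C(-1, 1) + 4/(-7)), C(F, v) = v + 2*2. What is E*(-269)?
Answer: 4573/7 ≈ 653.29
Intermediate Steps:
C(F, v) = 4 + v (C(F, v) = v + 4 = 4 + v)
E = -17/7 (E = -4 - (-5/(4 + 1) + 4/(-7)) = -4 - (-5/5 + 4*(-1/7)) = -4 - (-5*1/5 - 4/7) = -4 - (-1 - 4/7) = -4 - 1*(-11/7) = -4 + 11/7 = -17/7 ≈ -2.4286)
E*(-269) = -17/7*(-269) = 4573/7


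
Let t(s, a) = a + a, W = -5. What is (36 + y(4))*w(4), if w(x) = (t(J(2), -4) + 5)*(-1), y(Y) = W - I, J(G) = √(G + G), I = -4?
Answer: 105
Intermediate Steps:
J(G) = √2*√G (J(G) = √(2*G) = √2*√G)
t(s, a) = 2*a
y(Y) = -1 (y(Y) = -5 - 1*(-4) = -5 + 4 = -1)
w(x) = 3 (w(x) = (2*(-4) + 5)*(-1) = (-8 + 5)*(-1) = -3*(-1) = 3)
(36 + y(4))*w(4) = (36 - 1)*3 = 35*3 = 105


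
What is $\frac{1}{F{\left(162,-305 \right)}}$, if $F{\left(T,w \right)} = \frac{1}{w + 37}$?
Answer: $-268$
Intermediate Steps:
$F{\left(T,w \right)} = \frac{1}{37 + w}$
$\frac{1}{F{\left(162,-305 \right)}} = \frac{1}{\frac{1}{37 - 305}} = \frac{1}{\frac{1}{-268}} = \frac{1}{- \frac{1}{268}} = -268$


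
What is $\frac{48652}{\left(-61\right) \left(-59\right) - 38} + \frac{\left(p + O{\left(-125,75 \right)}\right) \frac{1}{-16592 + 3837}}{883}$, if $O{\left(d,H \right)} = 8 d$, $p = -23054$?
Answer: $\frac{548036833874}{40106350065} \approx 13.665$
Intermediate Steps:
$\frac{48652}{\left(-61\right) \left(-59\right) - 38} + \frac{\left(p + O{\left(-125,75 \right)}\right) \frac{1}{-16592 + 3837}}{883} = \frac{48652}{\left(-61\right) \left(-59\right) - 38} + \frac{\left(-23054 + 8 \left(-125\right)\right) \frac{1}{-16592 + 3837}}{883} = \frac{48652}{3599 - 38} + \frac{-23054 - 1000}{-12755} \cdot \frac{1}{883} = \frac{48652}{3561} + \left(-24054\right) \left(- \frac{1}{12755}\right) \frac{1}{883} = 48652 \cdot \frac{1}{3561} + \frac{24054}{12755} \cdot \frac{1}{883} = \frac{48652}{3561} + \frac{24054}{11262665} = \frac{548036833874}{40106350065}$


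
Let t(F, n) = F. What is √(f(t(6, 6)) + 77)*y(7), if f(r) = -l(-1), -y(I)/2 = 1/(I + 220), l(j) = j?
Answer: -2*√78/227 ≈ -0.077813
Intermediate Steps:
y(I) = -2/(220 + I) (y(I) = -2/(I + 220) = -2/(220 + I))
f(r) = 1 (f(r) = -1*(-1) = 1)
√(f(t(6, 6)) + 77)*y(7) = √(1 + 77)*(-2/(220 + 7)) = √78*(-2/227) = -2*√78/227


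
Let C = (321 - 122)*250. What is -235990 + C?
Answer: -186240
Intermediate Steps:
C = 49750 (C = 199*250 = 49750)
-235990 + C = -235990 + 49750 = -186240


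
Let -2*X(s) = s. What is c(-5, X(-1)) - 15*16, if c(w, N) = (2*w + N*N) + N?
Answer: -997/4 ≈ -249.25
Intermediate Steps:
X(s) = -s/2
c(w, N) = N + N² + 2*w (c(w, N) = (2*w + N²) + N = (N² + 2*w) + N = N + N² + 2*w)
c(-5, X(-1)) - 15*16 = (-½*(-1) + (-½*(-1))² + 2*(-5)) - 15*16 = (½ + (½)² - 10) - 240 = (½ + ¼ - 10) - 240 = -37/4 - 240 = -997/4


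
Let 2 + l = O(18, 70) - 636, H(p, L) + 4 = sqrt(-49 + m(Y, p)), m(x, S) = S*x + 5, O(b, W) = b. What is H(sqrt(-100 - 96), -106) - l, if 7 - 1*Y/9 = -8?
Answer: 616 + sqrt(-44 + 1890*I) ≈ 646.38 + 31.101*I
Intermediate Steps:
Y = 135 (Y = 63 - 9*(-8) = 63 + 72 = 135)
m(x, S) = 5 + S*x
H(p, L) = -4 + sqrt(-44 + 135*p) (H(p, L) = -4 + sqrt(-49 + (5 + p*135)) = -4 + sqrt(-49 + (5 + 135*p)) = -4 + sqrt(-44 + 135*p))
l = -620 (l = -2 + (18 - 636) = -2 - 618 = -620)
H(sqrt(-100 - 96), -106) - l = (-4 + sqrt(-44 + 135*sqrt(-100 - 96))) - 1*(-620) = (-4 + sqrt(-44 + 135*sqrt(-196))) + 620 = (-4 + sqrt(-44 + 135*(14*I))) + 620 = (-4 + sqrt(-44 + 1890*I)) + 620 = 616 + sqrt(-44 + 1890*I)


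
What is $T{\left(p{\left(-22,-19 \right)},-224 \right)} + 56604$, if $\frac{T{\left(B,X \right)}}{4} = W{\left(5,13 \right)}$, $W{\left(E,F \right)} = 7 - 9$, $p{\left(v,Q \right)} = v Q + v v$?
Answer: $56596$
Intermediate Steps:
$p{\left(v,Q \right)} = v^{2} + Q v$ ($p{\left(v,Q \right)} = Q v + v^{2} = v^{2} + Q v$)
$W{\left(E,F \right)} = -2$
$T{\left(B,X \right)} = -8$ ($T{\left(B,X \right)} = 4 \left(-2\right) = -8$)
$T{\left(p{\left(-22,-19 \right)},-224 \right)} + 56604 = -8 + 56604 = 56596$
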